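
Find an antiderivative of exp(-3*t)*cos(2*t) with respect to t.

2*exp(-3*t)*sin(2*t)/13 - 3*exp(-3*t)*cos(2*t)/13 + C

Let I denote the integral. Integrate by parts with u = cos(2*t), dv = exp(-3*t) dt, so v = -exp(-3*t)/3: I = -exp(-3*t)*cos(2*t)/3 − (2/3)·∫ exp(-3*t)*sin(2*t) dt.
Apply parts again with u = sin(2*t), dv = exp(-3*t) dt: ∫ exp(-3*t)*sin(2*t) dt = -exp(-3*t)*sin(2*t)/3 + (2/3)·I. Substituting back brings back I: I = 2*exp(-3*t)*sin(2*t)/9 - exp(-3*t)*cos(2*t)/3 − (4/9)·I.
Solving for I: (1 + 4/9)·I equals the remaining terms, so I = (9/13)·(2*exp(-3*t)*sin(2*t)/9 - exp(-3*t)*cos(2*t)/3).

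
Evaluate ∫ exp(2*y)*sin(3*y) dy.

2*exp(2*y)*sin(3*y)/13 - 3*exp(2*y)*cos(3*y)/13 + C

Let I denote the integral. Integrate by parts with u = sin(3*y), dv = exp(2*y) dy, so v = exp(2*y)/2: I = exp(2*y)*sin(3*y)/2 − (3/2)·∫ exp(2*y)*cos(3*y) dy.
Apply parts again with u = cos(3*y), dv = exp(2*y) dy: ∫ exp(2*y)*cos(3*y) dy = exp(2*y)*cos(3*y)/2 + (3/2)·I. Substituting back brings back I: I = exp(2*y)*sin(3*y)/2 - 3*exp(2*y)*cos(3*y)/4 − (9/4)·I.
Solving for I: (1 + 9/4)·I equals the remaining terms, so I = (4/13)·(exp(2*y)*sin(3*y)/2 - 3*exp(2*y)*cos(3*y)/4).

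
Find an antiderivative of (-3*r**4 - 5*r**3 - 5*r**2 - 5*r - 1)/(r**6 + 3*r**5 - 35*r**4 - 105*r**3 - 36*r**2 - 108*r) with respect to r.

Factor the denominator: r*(r - 6)*(r + 3)*(r + 6)*(r**2 + 1).
Partial-fraction decomposition: (3*r + 1)/(370*(r**2 + 1)) + 2959/(7992*(r + 6)) - 139/(810*(r + 3)) - 5179/(23976*(r - 6)) + 1/(108*r).
Integrate each term; A/(r−a) gives A·log|r−a|; the (Br+D)/(r²+p²) term gives a log and an atan.

log(r)/108 - 5179*log(r - 6)/23976 - 139*log(r + 3)/810 + 2959*log(r + 6)/7992 + 3*log(r**2 + 1)/740 + atan(r)/370 + C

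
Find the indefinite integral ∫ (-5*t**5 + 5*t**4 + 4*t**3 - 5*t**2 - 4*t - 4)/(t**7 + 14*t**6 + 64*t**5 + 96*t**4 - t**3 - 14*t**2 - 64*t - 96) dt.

-9*log(t - 1)/700 - log(t + 1)/180 - 559747*log(t + 4)/65025 + 11084*log(t + 6)/1295 + 361*log(t**2 + 1)/10693 + 327*atan(t)/21386 - 3038/(255*t + 1020) + C

Factor the denominator: (t - 1)*(t + 1)*(t + 4)**2*(t + 6)*(t**2 + 1).
Partial-fraction decomposition: (1444*t + 327)/(21386*(t**2 + 1)) + 11084/(1295*(t + 6)) - 559747/(65025*(t + 4)) + 3038/(255*(t + 4)**2) - 1/(180*(t + 1)) - 9/(700*(t - 1)).
Integrate each term; A/(t−a) gives A·log|t−a|; the (Bt+D)/(t²+p²) term gives a log and an atan.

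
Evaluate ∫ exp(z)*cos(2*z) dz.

2*exp(z)*sin(2*z)/5 + exp(z)*cos(2*z)/5 + C

Let I denote the integral. Integrate by parts with u = cos(2*z), dv = exp(z) dz, so v = exp(z): I = exp(z)*cos(2*z) + 2·∫ exp(z)*sin(2*z) dz.
Apply parts again with u = sin(2*z), dv = exp(z) dz: ∫ exp(z)*sin(2*z) dz = exp(z)*sin(2*z) − 2·I. Substituting back brings back I: I = 2*exp(z)*sin(2*z) + exp(z)*cos(2*z) − 4·I.
Solving for I: (1 + 4)·I equals the remaining terms, so I = (1/5)·(2*exp(z)*sin(2*z) + exp(z)*cos(2*z)).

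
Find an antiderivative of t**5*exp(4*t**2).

Let u = t², du = 2t dt; rewrite as (1/2)∫ u^2·exp(4u) du.
Now integrate by parts 2 times.

(8*t**4 - 4*t**2 + 1)*exp(4*t**2)/64 + C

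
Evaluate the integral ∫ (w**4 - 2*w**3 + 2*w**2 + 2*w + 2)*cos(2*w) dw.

Use integration by parts with u = w**4 - 2*w**3 + 2*w**2 + 2*w + 2, dv = cos(2*w) dw, so v = sin(2*w)/2.
Apply parts 4 times (tabular method): alternate signs, differentiate u down to 0, integrate dv up.

w**4*sin(2*w)/2 - w**3*sin(2*w) + w**3*cos(2*w) - w**2*sin(2*w)/2 - 3*w**2*cos(2*w)/2 + 5*w*sin(2*w)/2 - w*cos(2*w)/2 + 5*sin(2*w)/4 + 5*cos(2*w)/4 + C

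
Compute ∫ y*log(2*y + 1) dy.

Use integration by parts with u = log(2*y + 1), dv = y dy.
Then du = 2/(2*y + 1) dy and v = y**2/2.

y**2*log(2*y + 1)/2 - y**2/4 + y/4 - log(2*y + 1)/8 + C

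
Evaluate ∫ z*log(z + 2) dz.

z**2*log(z + 2)/2 - z**2/4 + z - 2*log(z + 2) + C

Use integration by parts with u = log(z + 2), dv = z dz.
Then du = 1/(z + 2) dz and v = z**2/2.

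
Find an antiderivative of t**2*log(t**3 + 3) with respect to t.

Let u = t**3 + 3, so du = (3*t**2) dt.
The integral becomes (1/3)·∫ log(u) du; integrate by parts with u′=log(u), dv′=du.

t**3*log(t**3 + 3)/3 - t**3/3 + log(t**3 + 3) + C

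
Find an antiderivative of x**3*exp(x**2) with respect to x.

Let u = x², du = 2x dx; rewrite as (1/2)∫ u^1·exp(1u) du.
Now integrate by parts 1 time.

(x**2 - 1)*exp(x**2)/2 + C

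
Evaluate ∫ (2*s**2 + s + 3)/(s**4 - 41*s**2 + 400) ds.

29*log(s - 5)/45 - 13*log(s - 4)/24 + 31*log(s + 4)/72 - 8*log(s + 5)/15 + C

Factor the denominator: (s - 5)*(s - 4)*(s + 4)*(s + 5).
Partial-fraction decomposition: -8/(15*(s + 5)) + 31/(72*(s + 4)) - 13/(24*(s - 4)) + 29/(45*(s - 5)).
Integrate each term: A/(s−a) contributes A·log|s−a|.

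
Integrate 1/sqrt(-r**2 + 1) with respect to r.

Substitute r = sin(θ), so dr = cos(θ) dθ and the radical becomes sqrt(-r**2 + 1) = cos(θ) by the Pythagorean identity.
Integrate the resulting trig expression in θ, then back-substitute θ = asin(r), sin(θ) = r, cos(θ) = sqrt(-r**2 + 1) (absorbing any constant into C).

asin(r) + C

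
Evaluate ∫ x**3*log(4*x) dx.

x**4*(log(x) + 2*log(2))/4 - x**4/16 + C

Use integration by parts with u = log(4*x), dv = x**3 dx.
Then du = 1/x dx and v = x**4/4.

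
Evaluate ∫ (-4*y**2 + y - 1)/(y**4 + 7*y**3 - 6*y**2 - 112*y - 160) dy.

Factor the denominator: (y - 4)*(y + 2)*(y + 4)*(y + 5).
Partial-fraction decomposition: 106/(27*(y + 5)) - 69/(16*(y + 4)) + 19/(36*(y + 2)) - 61/(432*(y - 4)).
Integrate each term: A/(y−a) contributes A·log|y−a|.

-61*log(y - 4)/432 + 19*log(y + 2)/36 - 69*log(y + 4)/16 + 106*log(y + 5)/27 + C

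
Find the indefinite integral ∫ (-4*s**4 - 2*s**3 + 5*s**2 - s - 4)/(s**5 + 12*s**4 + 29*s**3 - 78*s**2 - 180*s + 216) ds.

-33*log(s - 2)/160 + 3*log(s - 1)/98 - 113*log(s + 3)/90 - 36251*log(s + 6)/14112 - 2285/(84*s + 504) + C

Factor the denominator: (s - 2)*(s - 1)*(s + 3)*(s + 6)**2.
Partial-fraction decomposition: -36251/(14112*(s + 6)) + 2285/(84*(s + 6)**2) - 113/(90*(s + 3)) + 3/(98*(s - 1)) - 33/(160*(s - 2)).
Integrate each term; A/(s−a) gives A·log|s−a|; A/(s−a)² gives −A/(s−a).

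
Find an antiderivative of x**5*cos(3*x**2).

Let u = x², du = 2x dx; rewrite as (1/2)∫ u^2·cos(3u) du.
Now integrate by parts 2 times.

x**4*sin(3*x**2)/6 + x**2*cos(3*x**2)/9 - sin(3*x**2)/27 + C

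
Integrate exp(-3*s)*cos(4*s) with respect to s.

Let I denote the integral. Integrate by parts with u = cos(4*s), dv = exp(-3*s) ds, so v = -exp(-3*s)/3: I = -exp(-3*s)*cos(4*s)/3 − (4/3)·∫ exp(-3*s)*sin(4*s) ds.
Apply parts again with u = sin(4*s), dv = exp(-3*s) ds: ∫ exp(-3*s)*sin(4*s) ds = -exp(-3*s)*sin(4*s)/3 + (4/3)·I. Substituting back brings back I: I = 4*exp(-3*s)*sin(4*s)/9 - exp(-3*s)*cos(4*s)/3 − (16/9)·I.
Solving for I: (1 + 16/9)·I equals the remaining terms, so I = (9/25)·(4*exp(-3*s)*sin(4*s)/9 - exp(-3*s)*cos(4*s)/3).

4*exp(-3*s)*sin(4*s)/25 - 3*exp(-3*s)*cos(4*s)/25 + C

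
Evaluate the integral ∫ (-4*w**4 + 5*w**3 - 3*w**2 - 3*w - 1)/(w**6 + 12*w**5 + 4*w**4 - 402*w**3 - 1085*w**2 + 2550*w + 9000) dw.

Factor the denominator: (w - 5)*(w - 3)*(w + 4)*(w + 5)**2*(w + 6).
Partial-fraction decomposition: 6355/(198*(w + 6)) - 33703/(1600*(w + 5)) + 1593/(40*(w + 5)**2) - 1381/(126*(w + 4)) + 113/(4032*(w - 3)) - 983/(9900*(w - 5)).
Integrate each term; A/(w−a) gives A·log|w−a|; A/(w−a)² gives −A/(w−a).

-983*log(w - 5)/9900 + 113*log(w - 3)/4032 - 1381*log(w + 4)/126 - 33703*log(w + 5)/1600 + 6355*log(w + 6)/198 - 1593/(40*w + 200) + C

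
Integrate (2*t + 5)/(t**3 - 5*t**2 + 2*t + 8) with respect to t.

Factor the denominator: (t - 4)*(t - 2)*(t + 1).
Partial-fraction decomposition: 1/(5*(t + 1)) - 3/(2*(t - 2)) + 13/(10*(t - 4)).
Integrate each term: A/(t−a) contributes A·log|t−a|.

13*log(t - 4)/10 - 3*log(t - 2)/2 + log(t + 1)/5 + C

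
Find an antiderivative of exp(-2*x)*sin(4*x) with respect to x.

-exp(-2*x)*sin(4*x)/10 - exp(-2*x)*cos(4*x)/5 + C

Let I denote the integral. Integrate by parts with u = sin(4*x), dv = exp(-2*x) dx, so v = -exp(-2*x)/2: I = -exp(-2*x)*sin(4*x)/2 + 2·∫ exp(-2*x)*cos(4*x) dx.
Apply parts again with u = cos(4*x), dv = exp(-2*x) dx: ∫ exp(-2*x)*cos(4*x) dx = -exp(-2*x)*cos(4*x)/2 − 2·I. Substituting back brings back I: I = -exp(-2*x)*sin(4*x)/2 - exp(-2*x)*cos(4*x) − 4·I.
Solving for I: (1 + 4)·I equals the remaining terms, so I = (1/5)·(-exp(-2*x)*sin(4*x)/2 - exp(-2*x)*cos(4*x)).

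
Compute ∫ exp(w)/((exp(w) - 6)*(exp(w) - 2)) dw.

Let u = e^w, du = e^w dw.
The integral becomes ∫ du/((u-2)(u-6)); decompose into partial fractions.

log(exp(w) - 6)/4 - log(exp(w) - 2)/4 + C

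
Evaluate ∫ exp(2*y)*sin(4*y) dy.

Let I denote the integral. Integrate by parts with u = sin(4*y), dv = exp(2*y) dy, so v = exp(2*y)/2: I = exp(2*y)*sin(4*y)/2 − 2·∫ exp(2*y)*cos(4*y) dy.
Apply parts again with u = cos(4*y), dv = exp(2*y) dy: ∫ exp(2*y)*cos(4*y) dy = exp(2*y)*cos(4*y)/2 + 2·I. Substituting back brings back I: I = exp(2*y)*sin(4*y)/2 - exp(2*y)*cos(4*y) − 4·I.
Solving for I: (1 + 4)·I equals the remaining terms, so I = (1/5)·(exp(2*y)*sin(4*y)/2 - exp(2*y)*cos(4*y)).

exp(2*y)*sin(4*y)/10 - exp(2*y)*cos(4*y)/5 + C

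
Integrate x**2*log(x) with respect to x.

Use integration by parts with u = log(x), dv = x**2 dx.
Then du = 1/x dx and v = x**3/3.

x**3*log(x)/3 - x**3/9 + C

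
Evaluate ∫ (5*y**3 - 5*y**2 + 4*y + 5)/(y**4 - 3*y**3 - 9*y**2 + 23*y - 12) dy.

29*log(y - 4)/7 - 13*log(y - 1)/16 + 187*log(y + 3)/112 + 3/(4*y - 4) + C

Factor the denominator: (y - 4)*(y - 1)**2*(y + 3).
Partial-fraction decomposition: 187/(112*(y + 3)) - 13/(16*(y - 1)) - 3/(4*(y - 1)**2) + 29/(7*(y - 4)).
Integrate each term; A/(y−a) gives A·log|y−a|; A/(y−a)² gives −A/(y−a).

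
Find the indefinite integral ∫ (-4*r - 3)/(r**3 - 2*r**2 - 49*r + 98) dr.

-31*log(r - 7)/70 + 11*log(r - 2)/45 + 25*log(r + 7)/126 + C

Factor the denominator: (r - 7)*(r - 2)*(r + 7).
Partial-fraction decomposition: 25/(126*(r + 7)) + 11/(45*(r - 2)) - 31/(70*(r - 7)).
Integrate each term: A/(r−a) contributes A·log|r−a|.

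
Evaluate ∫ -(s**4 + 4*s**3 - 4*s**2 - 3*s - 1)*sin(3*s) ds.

Use integration by parts with u = s**4 + 4*s**3 - 4*s**2 - 3*s - 1, dv = -sin(3*s) ds, so v = cos(3*s)/3.
Apply parts 4 times (tabular method): alternate signs, differentiate u down to 0, integrate dv up.

s**4*cos(3*s)/3 - 4*s**3*sin(3*s)/9 + 4*s**3*cos(3*s)/3 - 4*s**2*sin(3*s)/3 - 16*s**2*cos(3*s)/9 + 32*s*sin(3*s)/27 - 17*s*cos(3*s)/9 + 17*sin(3*s)/27 + 5*cos(3*s)/81 + C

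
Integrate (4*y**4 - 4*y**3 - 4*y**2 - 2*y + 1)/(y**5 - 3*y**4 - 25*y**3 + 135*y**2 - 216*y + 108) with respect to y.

289*log(y - 3)/324 + 13*log(y - 2)/8 + 5*log(y - 1)/28 + 5917*log(y + 6)/4536 - 175/(18*y - 54) + C

Factor the denominator: (y - 3)**2*(y - 2)*(y - 1)*(y + 6).
Partial-fraction decomposition: 5917/(4536*(y + 6)) + 5/(28*(y - 1)) + 13/(8*(y - 2)) + 289/(324*(y - 3)) + 175/(18*(y - 3)**2).
Integrate each term; A/(y−a) gives A·log|y−a|; A/(y−a)² gives −A/(y−a).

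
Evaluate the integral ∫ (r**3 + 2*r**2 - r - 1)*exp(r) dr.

(r**3 - r**2 + r - 2)*exp(r) + C

Use integration by parts with u = r**3 + 2*r**2 - r - 1, dv = exp(r) dr, so v = exp(r).
Apply parts 3 times (tabular method): alternate signs, differentiate u down to 0, integrate dv up.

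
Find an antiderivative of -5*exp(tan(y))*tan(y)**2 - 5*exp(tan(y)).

-5*exp(tan(y)) + C

Let u = tan(y), so du = (tan(y)**2 + 1) dy.
Rewriting, the integral becomes -5·∫ e^u du = -5·e^u.
Substituting back, u = tan(y).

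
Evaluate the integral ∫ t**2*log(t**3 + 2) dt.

t**3*log(t**3 + 2)/3 - t**3/3 + 2*log(t**3 + 2)/3 + C

Let u = t**3 + 2, so du = (3*t**2) dt.
The integral becomes (1/3)·∫ log(u) du; integrate by parts with u′=log(u), dv′=du.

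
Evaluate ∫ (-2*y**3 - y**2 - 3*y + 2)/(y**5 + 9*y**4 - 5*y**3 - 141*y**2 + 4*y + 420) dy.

-7*log(y - 3)/40 + 2*log(y - 2)/21 + log(y + 2)/15 - 121*log(y + 5)/168 + 11*log(y + 7)/15 + C

Factor the denominator: (y - 3)*(y - 2)*(y + 2)*(y + 5)*(y + 7).
Partial-fraction decomposition: 11/(15*(y + 7)) - 121/(168*(y + 5)) + 1/(15*(y + 2)) + 2/(21*(y - 2)) - 7/(40*(y - 3)).
Integrate each term: A/(y−a) contributes A·log|y−a|.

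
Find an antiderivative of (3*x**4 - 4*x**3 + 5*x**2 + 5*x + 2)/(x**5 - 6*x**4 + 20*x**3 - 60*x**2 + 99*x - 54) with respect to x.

Factor the denominator: (x - 3)*(x - 2)*(x - 1)*(x**2 + 9).
Partial-fraction decomposition: (784*x + 5169)/(1170*(x**2 + 9)) + 11/(20*(x - 1)) - 48/(13*(x - 2)) + 197/(36*(x - 3)).
Integrate each term; A/(x−a) gives A·log|x−a|; the (Bx+D)/(x²+p²) term gives a log and an atan.

197*log(x - 3)/36 - 48*log(x - 2)/13 + 11*log(x - 1)/20 + 196*log(x**2 + 9)/585 + 1723*atan(x/3)/1170 + C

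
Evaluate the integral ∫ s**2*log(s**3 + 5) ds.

s**3*log(s**3 + 5)/3 - s**3/3 + 5*log(s**3 + 5)/3 + C

Let u = s**3 + 5, so du = (3*s**2) ds.
The integral becomes (1/3)·∫ log(u) du; integrate by parts with u′=log(u), dv′=du.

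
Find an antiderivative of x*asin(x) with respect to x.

x**2*asin(x)/2 + x*sqrt(-x**2 + 1)/4 - asin(x)/4 + C

Use integration by parts with u = arcsin(x), dv = x dx.
Then du = 1/sqrt(-x**2 + 1) dx.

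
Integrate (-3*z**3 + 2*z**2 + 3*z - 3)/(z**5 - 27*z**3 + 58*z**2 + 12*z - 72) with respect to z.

Factor the denominator: (z - 3)*(z - 2)**2*(z + 1)*(z + 6).
Partial-fraction decomposition: 233/(960*(z + 6)) + 1/(180*(z + 1)) + 769/(576*(z - 2)) + 13/(24*(z - 2)**2) - 19/(12*(z - 3)).
Integrate each term; A/(z−a) gives A·log|z−a|; A/(z−a)² gives −A/(z−a).

-19*log(z - 3)/12 + 769*log(z - 2)/576 + log(z + 1)/180 + 233*log(z + 6)/960 - 13/(24*z - 48) + C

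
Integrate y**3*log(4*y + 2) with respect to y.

y**4*log(4*y + 2)/4 - y**4/16 + y**3/24 - y**2/32 + y/32 - log(2*y + 1)/64 + C

Use integration by parts with u = log(4*y + 2), dv = y**3 dy.
Then du = 4/(4*y + 2) dy and v = y**4/4.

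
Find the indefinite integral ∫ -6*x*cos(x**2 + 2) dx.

Let u = x**2 + 2, so du = (2*x) dx.
Rewriting, the integral becomes -3·∫ cos(u) du = -3·sin(u).
Substituting back, u = x**2 + 2.

-3*sin(x**2 + 2) + C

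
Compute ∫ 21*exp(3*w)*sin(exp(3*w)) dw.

-7*cos(exp(3*w)) + C

Let u = exp(3*w), so du = (3*exp(3*w)) dw.
Rewriting, the integral becomes 7·∫ sin(u) du = 7·-cos(u).
Substituting back, u = exp(3*w).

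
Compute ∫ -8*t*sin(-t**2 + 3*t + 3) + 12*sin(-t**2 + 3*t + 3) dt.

-4*cos(-t**2 + 3*t + 3) + C

Let u = t**2 - 3*t - 3, so du = (2*t - 3) dt.
Rewriting, the integral becomes 4·∫ sin(u) du = 4·-cos(u).
Substituting back, u = t**2 - 3*t - 3.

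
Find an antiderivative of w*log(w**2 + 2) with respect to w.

Let u = w**2 + 2, so du = (2*w) dw.
The integral becomes (1/2)·∫ log(u) du; integrate by parts with u′=log(u), dv′=du.

w**2*log(w**2 + 2)/2 - w**2/2 + log(w**2 + 2) + C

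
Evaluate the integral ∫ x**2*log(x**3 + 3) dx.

Let u = x**3 + 3, so du = (3*x**2) dx.
The integral becomes (1/3)·∫ log(u) du; integrate by parts with u′=log(u), dv′=du.

x**3*log(x**3 + 3)/3 - x**3/3 + log(x**3 + 3) + C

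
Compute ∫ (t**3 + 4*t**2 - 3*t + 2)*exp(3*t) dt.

(3*t**3 + 9*t**2 - 15*t + 11)*exp(3*t)/9 + C

Use integration by parts with u = t**3 + 4*t**2 - 3*t + 2, dv = exp(3*t) dt, so v = exp(3*t)/3.
Apply parts 3 times (tabular method): alternate signs, differentiate u down to 0, integrate dv up.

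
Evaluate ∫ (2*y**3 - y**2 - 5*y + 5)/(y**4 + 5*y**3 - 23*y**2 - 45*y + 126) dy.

Factor the denominator: (y - 3)*(y - 2)*(y + 3)*(y + 7).
Partial-fraction decomposition: 139/(72*(y + 7)) - 43/(120*(y + 3)) - 7/(45*(y - 2)) + 7/(12*(y - 3)).
Integrate each term: A/(y−a) contributes A·log|y−a|.

7*log(y - 3)/12 - 7*log(y - 2)/45 - 43*log(y + 3)/120 + 139*log(y + 7)/72 + C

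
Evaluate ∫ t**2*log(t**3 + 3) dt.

Let u = t**3 + 3, so du = (3*t**2) dt.
The integral becomes (1/3)·∫ log(u) du; integrate by parts with u′=log(u), dv′=du.

t**3*log(t**3 + 3)/3 - t**3/3 + log(t**3 + 3) + C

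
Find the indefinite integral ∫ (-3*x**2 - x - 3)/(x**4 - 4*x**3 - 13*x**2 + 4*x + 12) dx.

-117*log(x - 6)/280 + 7*log(x - 1)/30 - 5*log(x + 1)/14 + 13*log(x + 2)/24 + C

Factor the denominator: (x - 6)*(x - 1)*(x + 1)*(x + 2).
Partial-fraction decomposition: 13/(24*(x + 2)) - 5/(14*(x + 1)) + 7/(30*(x - 1)) - 117/(280*(x - 6)).
Integrate each term: A/(x−a) contributes A·log|x−a|.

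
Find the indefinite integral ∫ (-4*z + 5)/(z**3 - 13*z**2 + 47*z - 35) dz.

Factor the denominator: (z - 7)*(z - 5)*(z - 1).
Partial-fraction decomposition: 1/(24*(z - 1)) + 15/(8*(z - 5)) - 23/(12*(z - 7)).
Integrate each term: A/(z−a) contributes A·log|z−a|.

-23*log(z - 7)/12 + 15*log(z - 5)/8 + log(z - 1)/24 + C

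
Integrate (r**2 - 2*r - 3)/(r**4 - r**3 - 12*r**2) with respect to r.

7*log(r)/48 + 5*log(r - 4)/112 - 4*log(r + 3)/21 - 1/(4*r) + C

Factor the denominator: r**2*(r - 4)*(r + 3).
Partial-fraction decomposition: -4/(21*(r + 3)) + 5/(112*(r - 4)) + 7/(48*r) + 1/(4*r**2).
Integrate each term; A/(r−a) gives A·log|r−a|; A/(r−a)² gives −A/(r−a).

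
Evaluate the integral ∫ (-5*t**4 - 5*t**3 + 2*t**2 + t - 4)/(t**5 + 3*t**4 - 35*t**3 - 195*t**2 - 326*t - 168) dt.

Factor the denominator: (t - 7)*(t + 1)*(t + 2)*(t + 3)*(t + 4).
Partial-fraction decomposition: -156/(11*(t + 4)) + 259/(20*(t + 3)) - 19/(9*(t + 2)) + 1/(16*(t + 1)) - 13619/(7920*(t - 7)).
Integrate each term: A/(t−a) contributes A·log|t−a|.

-13619*log(t - 7)/7920 + log(t + 1)/16 - 19*log(t + 2)/9 + 259*log(t + 3)/20 - 156*log(t + 4)/11 + C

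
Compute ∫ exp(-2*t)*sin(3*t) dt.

Let I denote the integral. Integrate by parts with u = sin(3*t), dv = exp(-2*t) dt, so v = -exp(-2*t)/2: I = -exp(-2*t)*sin(3*t)/2 + (3/2)·∫ exp(-2*t)*cos(3*t) dt.
Apply parts again with u = cos(3*t), dv = exp(-2*t) dt: ∫ exp(-2*t)*cos(3*t) dt = -exp(-2*t)*cos(3*t)/2 − (3/2)·I. Substituting back brings back I: I = -exp(-2*t)*sin(3*t)/2 - 3*exp(-2*t)*cos(3*t)/4 − (9/4)·I.
Solving for I: (1 + 9/4)·I equals the remaining terms, so I = (4/13)·(-exp(-2*t)*sin(3*t)/2 - 3*exp(-2*t)*cos(3*t)/4).

-2*exp(-2*t)*sin(3*t)/13 - 3*exp(-2*t)*cos(3*t)/13 + C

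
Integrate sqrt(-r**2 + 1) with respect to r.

Substitute r = sin(θ), so dr = cos(θ) dθ and the radical becomes sqrt(-r**2 + 1) = cos(θ) by the Pythagorean identity.
Integrate the resulting trig expression in θ, then back-substitute θ = asin(r), sin(θ) = r, cos(θ) = sqrt(-r**2 + 1) (absorbing any constant into C).

r*sqrt(-r**2 + 1)/2 + asin(r)/2 + C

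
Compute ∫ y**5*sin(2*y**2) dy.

-y**4*cos(2*y**2)/4 + y**2*sin(2*y**2)/4 + cos(2*y**2)/8 + C

Let u = y², du = 2y dy; rewrite as (1/2)∫ u^2·sin(2u) du.
Now integrate by parts 2 times.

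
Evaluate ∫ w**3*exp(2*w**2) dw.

Let u = w², du = 2w dw; rewrite as (1/2)∫ u^1·exp(2u) du.
Now integrate by parts 1 time.

(2*w**2 - 1)*exp(2*w**2)/8 + C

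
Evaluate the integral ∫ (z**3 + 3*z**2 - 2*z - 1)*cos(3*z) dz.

Use integration by parts with u = z**3 + 3*z**2 - 2*z - 1, dv = cos(3*z) dz, so v = sin(3*z)/3.
Apply parts 3 times (tabular method): alternate signs, differentiate u down to 0, integrate dv up.

z**3*sin(3*z)/3 + z**2*sin(3*z) + z**2*cos(3*z)/3 - 8*z*sin(3*z)/9 + 2*z*cos(3*z)/3 - 5*sin(3*z)/9 - 8*cos(3*z)/27 + C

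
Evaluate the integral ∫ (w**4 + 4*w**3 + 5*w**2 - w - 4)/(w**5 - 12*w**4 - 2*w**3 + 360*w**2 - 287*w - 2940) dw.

Factor the denominator: (w - 7)**2*(w - 5)*(w + 3)*(w + 4).
Partial-fraction decomposition: 80/(1089*(w + 4)) - 17/(800*(w + 3)) + 1241/(288*(w - 5)) - 40671/(12100*(w - 7)) + 4007/(220*(w - 7)**2).
Integrate each term; A/(w−a) gives A·log|w−a|; A/(w−a)² gives −A/(w−a).

-40671*log(w - 7)/12100 + 1241*log(w - 5)/288 - 17*log(w + 3)/800 + 80*log(w + 4)/1089 - 4007/(220*w - 1540) + C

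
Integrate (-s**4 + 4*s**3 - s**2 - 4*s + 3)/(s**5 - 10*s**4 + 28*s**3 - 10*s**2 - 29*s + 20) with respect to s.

Factor the denominator: (s - 5)*(s - 4)*(s - 1)**2*(s + 1).
Partial-fraction decomposition: 1/(120*(s + 1)) + 25/(288*(s - 1)) + 1/(24*(s - 1)**2) + 29/(45*(s - 4)) - 167/(96*(s - 5)).
Integrate each term; A/(s−a) gives A·log|s−a|; A/(s−a)² gives −A/(s−a).

-167*log(s - 5)/96 + 29*log(s - 4)/45 + 25*log(s - 1)/288 + log(s + 1)/120 - 1/(24*s - 24) + C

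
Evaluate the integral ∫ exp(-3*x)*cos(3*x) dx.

Let I denote the integral. Integrate by parts with u = cos(3*x), dv = exp(-3*x) dx, so v = -exp(-3*x)/3: I = -exp(-3*x)*cos(3*x)/3 − ∫ exp(-3*x)*sin(3*x) dx.
Apply parts again with u = sin(3*x), dv = exp(-3*x) dx: ∫ exp(-3*x)*sin(3*x) dx = -exp(-3*x)*sin(3*x)/3 + I. Substituting back brings back I: I = exp(-3*x)*sin(3*x)/3 - exp(-3*x)*cos(3*x)/3 − I.
Solving for I: (1 + 1)·I equals the remaining terms, so I = (1/2)·(exp(-3*x)*sin(3*x)/3 - exp(-3*x)*cos(3*x)/3).

exp(-3*x)*sin(3*x)/6 - exp(-3*x)*cos(3*x)/6 + C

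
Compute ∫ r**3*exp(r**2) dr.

Let u = r², du = 2r dr; rewrite as (1/2)∫ u^1·exp(1u) du.
Now integrate by parts 1 time.

(r**2 - 1)*exp(r**2)/2 + C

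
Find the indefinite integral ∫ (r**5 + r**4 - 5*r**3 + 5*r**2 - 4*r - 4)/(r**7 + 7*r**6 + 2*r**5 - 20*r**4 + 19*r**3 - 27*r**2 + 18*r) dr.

-2*log(r)/9 + 201*log(r - 1)/784 - 13*log(r + 3)/720 - 2600*log(r + 6)/16317 + 53*log(r**2 + 1)/740 - 59*atan(r)/370 + 3/(28*r - 28) + C

Factor the denominator: r*(r - 1)**2*(r + 3)*(r + 6)*(r**2 + 1).
Partial-fraction decomposition: (53*r - 59)/(370*(r**2 + 1)) - 2600/(16317*(r + 6)) - 13/(720*(r + 3)) + 201/(784*(r - 1)) - 3/(28*(r - 1)**2) - 2/(9*r).
Integrate each term; A/(r−a) gives A·log|r−a|; the (Br+D)/(r²+p²) term gives a log and an atan.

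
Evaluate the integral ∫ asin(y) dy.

y*asin(y) + sqrt(-y**2 + 1) + C

Use integration by parts with u = arcsin(y), dv = dy.
Then du = 1/sqrt(-y**2 + 1) dy.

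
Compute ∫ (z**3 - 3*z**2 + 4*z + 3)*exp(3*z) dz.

Use integration by parts with u = z**3 - 3*z**2 + 4*z + 3, dv = exp(3*z) dz, so v = exp(3*z)/3.
Apply parts 3 times (tabular method): alternate signs, differentiate u down to 0, integrate dv up.

(9*z**3 - 36*z**2 + 60*z + 7)*exp(3*z)/27 + C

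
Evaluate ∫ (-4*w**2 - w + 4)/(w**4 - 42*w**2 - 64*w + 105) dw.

Factor the denominator: (w - 7)*(w - 1)*(w + 3)*(w + 5).
Partial-fraction decomposition: 91/(144*(w + 5)) - 29/(80*(w + 3)) + 1/(144*(w - 1)) - 199/(720*(w - 7)).
Integrate each term: A/(w−a) contributes A·log|w−a|.

-199*log(w - 7)/720 + log(w - 1)/144 - 29*log(w + 3)/80 + 91*log(w + 5)/144 + C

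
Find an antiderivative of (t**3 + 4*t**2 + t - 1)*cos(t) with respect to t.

t**3*sin(t) + 4*t**2*sin(t) + 3*t**2*cos(t) - 5*t*sin(t) + 8*t*cos(t) - 9*sin(t) - 5*cos(t) + C

Use integration by parts with u = t**3 + 4*t**2 + t - 1, dv = cos(t) dt, so v = sin(t).
Apply parts 3 times (tabular method): alternate signs, differentiate u down to 0, integrate dv up.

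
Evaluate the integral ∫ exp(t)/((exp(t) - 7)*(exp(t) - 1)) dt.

log(exp(t) - 7)/6 - log(exp(t) - 1)/6 + C

Let u = e^t, du = e^t dt.
The integral becomes ∫ du/((u-1)(u-7)); decompose into partial fractions.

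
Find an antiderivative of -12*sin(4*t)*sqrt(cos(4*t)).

2*cos(4*t)**(3/2) + C

Let u = cos(4*t), so du = (-4*sin(4*t)) dt.
Rewriting, the integral becomes 3·∫ √u du = 3·(2/3)u^(3/2).
Substituting back, u = cos(4*t).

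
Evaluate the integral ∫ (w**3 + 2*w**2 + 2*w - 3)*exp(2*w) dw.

Use integration by parts with u = w**3 + 2*w**2 + 2*w - 3, dv = exp(2*w) dw, so v = exp(2*w)/2.
Apply parts 3 times (tabular method): alternate signs, differentiate u down to 0, integrate dv up.

(4*w**3 + 2*w**2 + 6*w - 15)*exp(2*w)/8 + C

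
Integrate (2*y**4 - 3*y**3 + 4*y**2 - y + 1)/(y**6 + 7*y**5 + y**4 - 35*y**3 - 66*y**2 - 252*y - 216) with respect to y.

115*log(y - 3)/2808 - 11*log(y + 1)/200 + 283*log(y + 3)/468 - 3391*log(y + 6)/5400 + 97*log(y**2 + 4)/5200 - 171*atan(y/2)/2600 + C

Factor the denominator: (y - 3)*(y + 1)*(y + 3)*(y + 6)*(y**2 + 4).
Partial-fraction decomposition: (97*y - 342)/(2600*(y**2 + 4)) - 3391/(5400*(y + 6)) + 283/(468*(y + 3)) - 11/(200*(y + 1)) + 115/(2808*(y - 3)).
Integrate each term; A/(y−a) gives A·log|y−a|; the (By+D)/(y²+p²) term gives a log and an atan.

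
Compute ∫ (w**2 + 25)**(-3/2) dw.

Substitute w = 5·tan(θ), so dw = 5·sec(θ)^2 dθ and the radical becomes sqrt(w**2 + 25) = 5·sec(θ) by the Pythagorean identity.
Integrate the resulting trig expression in θ, then back-substitute tan(θ) = w/5, sec(θ) = sqrt(w**2 + 25)/5 (absorbing any constant into C).

w/(25*sqrt(w**2 + 25)) + C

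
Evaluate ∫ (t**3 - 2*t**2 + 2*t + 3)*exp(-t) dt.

(-t**3 - t**2 - 4*t - 7)*exp(-t) + C

Use integration by parts with u = t**3 - 2*t**2 + 2*t + 3, dv = exp(-t) dt, so v = -exp(-t).
Apply parts 3 times (tabular method): alternate signs, differentiate u down to 0, integrate dv up.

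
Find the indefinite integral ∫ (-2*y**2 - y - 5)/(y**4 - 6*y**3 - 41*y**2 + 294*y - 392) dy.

Factor the denominator: (y - 7)*(y - 4)*(y - 2)*(y + 7).
Partial-fraction decomposition: 16/(231*(y + 7)) - 1/(6*(y - 2)) + 41/(66*(y - 4)) - 11/(21*(y - 7)).
Integrate each term: A/(y−a) contributes A·log|y−a|.

-11*log(y - 7)/21 + 41*log(y - 4)/66 - log(y - 2)/6 + 16*log(y + 7)/231 + C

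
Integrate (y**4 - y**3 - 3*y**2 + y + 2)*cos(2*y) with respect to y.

y**4*sin(2*y)/2 - y**3*sin(2*y)/2 + y**3*cos(2*y) - 3*y**2*sin(2*y) - 3*y**2*cos(2*y)/4 + 5*y*sin(2*y)/4 - 3*y*cos(2*y) + 5*sin(2*y)/2 + 5*cos(2*y)/8 + C

Use integration by parts with u = y**4 - y**3 - 3*y**2 + y + 2, dv = cos(2*y) dy, so v = sin(2*y)/2.
Apply parts 4 times (tabular method): alternate signs, differentiate u down to 0, integrate dv up.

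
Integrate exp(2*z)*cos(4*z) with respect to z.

exp(2*z)*sin(4*z)/5 + exp(2*z)*cos(4*z)/10 + C

Let I denote the integral. Integrate by parts with u = cos(4*z), dv = exp(2*z) dz, so v = exp(2*z)/2: I = exp(2*z)*cos(4*z)/2 + 2·∫ exp(2*z)*sin(4*z) dz.
Apply parts again with u = sin(4*z), dv = exp(2*z) dz: ∫ exp(2*z)*sin(4*z) dz = exp(2*z)*sin(4*z)/2 − 2·I. Substituting back brings back I: I = exp(2*z)*sin(4*z) + exp(2*z)*cos(4*z)/2 − 4·I.
Solving for I: (1 + 4)·I equals the remaining terms, so I = (1/5)·(exp(2*z)*sin(4*z) + exp(2*z)*cos(4*z)/2).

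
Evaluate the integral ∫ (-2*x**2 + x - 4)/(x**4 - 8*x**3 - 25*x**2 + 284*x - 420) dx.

-19*log(x - 7)/26 + 49*log(x - 5)/66 - log(x - 2)/12 + 41*log(x + 6)/572 + C

Factor the denominator: (x - 7)*(x - 5)*(x - 2)*(x + 6).
Partial-fraction decomposition: 41/(572*(x + 6)) - 1/(12*(x - 2)) + 49/(66*(x - 5)) - 19/(26*(x - 7)).
Integrate each term: A/(x−a) contributes A·log|x−a|.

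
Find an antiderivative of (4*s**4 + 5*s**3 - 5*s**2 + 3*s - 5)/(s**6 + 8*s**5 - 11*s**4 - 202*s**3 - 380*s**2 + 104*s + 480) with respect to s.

Factor the denominator: (s - 5)*(s - 1)*(s + 2)**2*(s + 4)*(s + 6).
Partial-fraction decomposition: -3901/(2464*(s + 6)) + 607/(360*(s + 4)) - 517/(2016*(s + 2)) - 1/(24*(s + 2)**2) - 1/(630*(s - 1)) + 215/(1386*(s - 5)).
Integrate each term; A/(s−a) gives A·log|s−a|; A/(s−a)² gives −A/(s−a).

215*log(s - 5)/1386 - log(s - 1)/630 - 517*log(s + 2)/2016 + 607*log(s + 4)/360 - 3901*log(s + 6)/2464 + 1/(24*s + 48) + C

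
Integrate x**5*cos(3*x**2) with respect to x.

x**4*sin(3*x**2)/6 + x**2*cos(3*x**2)/9 - sin(3*x**2)/27 + C

Let u = x², du = 2x dx; rewrite as (1/2)∫ u^2·cos(3u) du.
Now integrate by parts 2 times.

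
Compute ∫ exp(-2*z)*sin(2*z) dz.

Let I denote the integral. Integrate by parts with u = sin(2*z), dv = exp(-2*z) dz, so v = -exp(-2*z)/2: I = -exp(-2*z)*sin(2*z)/2 + ∫ exp(-2*z)*cos(2*z) dz.
Apply parts again with u = cos(2*z), dv = exp(-2*z) dz: ∫ exp(-2*z)*cos(2*z) dz = -exp(-2*z)*cos(2*z)/2 − I. Substituting back brings back I: I = -exp(-2*z)*sin(2*z)/2 - exp(-2*z)*cos(2*z)/2 − I.
Solving for I: (1 + 1)·I equals the remaining terms, so I = (1/2)·(-exp(-2*z)*sin(2*z)/2 - exp(-2*z)*cos(2*z)/2).

-exp(-2*z)*sin(2*z)/4 - exp(-2*z)*cos(2*z)/4 + C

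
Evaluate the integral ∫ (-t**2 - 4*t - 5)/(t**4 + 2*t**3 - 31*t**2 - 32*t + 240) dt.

Factor the denominator: (t - 4)*(t - 3)*(t + 4)*(t + 5).
Partial-fraction decomposition: 5/(36*(t + 5)) - 5/(56*(t + 4)) + 13/(28*(t - 3)) - 37/(72*(t - 4)).
Integrate each term: A/(t−a) contributes A·log|t−a|.

-37*log(t - 4)/72 + 13*log(t - 3)/28 - 5*log(t + 4)/56 + 5*log(t + 5)/36 + C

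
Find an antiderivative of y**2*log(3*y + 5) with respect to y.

Use integration by parts with u = log(3*y + 5), dv = y**2 dy.
Then du = 3/(3*y + 5) dy and v = y**3/3.

y**3*log(3*y + 5)/3 - y**3/9 + 5*y**2/18 - 25*y/27 + 125*log(3*y + 5)/81 + C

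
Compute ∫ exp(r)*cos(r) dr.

Let I denote the integral. Integrate by parts with u = cos(r), dv = exp(r) dr, so v = exp(r): I = exp(r)*cos(r) + ∫ exp(r)*sin(r) dr.
Apply parts again with u = sin(r), dv = exp(r) dr: ∫ exp(r)*sin(r) dr = exp(r)*sin(r) − I. Substituting back brings back I: I = exp(r)*sin(r) + exp(r)*cos(r) − I.
Solving for I: (1 + 1)·I equals the remaining terms, so I = (1/2)·(exp(r)*sin(r) + exp(r)*cos(r)).

exp(r)*sin(r)/2 + exp(r)*cos(r)/2 + C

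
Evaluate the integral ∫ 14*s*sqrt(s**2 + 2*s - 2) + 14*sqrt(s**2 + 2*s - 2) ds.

14*(s**2 + 2*s - 2)**(3/2)/3 + C

Let u = s**2 + 2*s - 2, so du = (2*s + 2) ds.
Rewriting, the integral becomes 7·∫ √u du = 7·(2/3)u^(3/2).
Substituting back, u = s**2 + 2*s - 2.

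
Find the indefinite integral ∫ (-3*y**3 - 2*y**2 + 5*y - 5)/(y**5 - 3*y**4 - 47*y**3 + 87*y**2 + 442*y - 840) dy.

-1097*log(y - 7)/2640 + 89*log(y - 3)/224 - 9*log(y - 2)/70 - 45*log(y + 4)/154 + 295*log(y + 5)/672 + C

Factor the denominator: (y - 7)*(y - 3)*(y - 2)*(y + 4)*(y + 5).
Partial-fraction decomposition: 295/(672*(y + 5)) - 45/(154*(y + 4)) - 9/(70*(y - 2)) + 89/(224*(y - 3)) - 1097/(2640*(y - 7)).
Integrate each term: A/(y−a) contributes A·log|y−a|.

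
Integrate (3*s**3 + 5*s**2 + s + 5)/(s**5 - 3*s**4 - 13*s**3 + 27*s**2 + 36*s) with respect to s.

Factor the denominator: s*(s - 4)*(s - 3)*(s + 1)*(s + 3).
Partial-fraction decomposition: -17/(126*(s + 3)) - 3/(20*(s + 1)) - 67/(36*(s - 3)) + 281/(140*(s - 4)) + 5/(36*s).
Integrate each term: A/(s−a) contributes A·log|s−a|.

5*log(s)/36 + 281*log(s - 4)/140 - 67*log(s - 3)/36 - 3*log(s + 1)/20 - 17*log(s + 3)/126 + C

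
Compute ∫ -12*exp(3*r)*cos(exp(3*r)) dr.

-4*sin(exp(3*r)) + C

Let u = exp(3*r), so du = (3*exp(3*r)) dr.
Rewriting, the integral becomes -4·∫ cos(u) du = -4·sin(u).
Substituting back, u = exp(3*r).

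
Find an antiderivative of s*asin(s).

s**2*asin(s)/2 + s*sqrt(-s**2 + 1)/4 - asin(s)/4 + C

Use integration by parts with u = arcsin(s), dv = s ds.
Then du = 1/sqrt(-s**2 + 1) ds.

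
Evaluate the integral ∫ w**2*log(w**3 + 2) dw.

Let u = w**3 + 2, so du = (3*w**2) dw.
The integral becomes (1/3)·∫ log(u) du; integrate by parts with u′=log(u), dv′=du.

w**3*log(w**3 + 2)/3 - w**3/3 + 2*log(w**3 + 2)/3 + C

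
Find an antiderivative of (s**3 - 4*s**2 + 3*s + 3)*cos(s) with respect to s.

Use integration by parts with u = s**3 - 4*s**2 + 3*s + 3, dv = cos(s) ds, so v = sin(s).
Apply parts 3 times (tabular method): alternate signs, differentiate u down to 0, integrate dv up.

s**3*sin(s) - 4*s**2*sin(s) + 3*s**2*cos(s) - 3*s*sin(s) - 8*s*cos(s) + 11*sin(s) - 3*cos(s) + C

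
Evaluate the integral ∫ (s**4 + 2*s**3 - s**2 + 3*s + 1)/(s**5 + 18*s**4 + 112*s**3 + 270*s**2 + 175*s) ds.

Factor the denominator: s*(s + 1)*(s + 5)**2*(s + 7).
Partial-fraction decomposition: 823/(84*(s + 7)) - 1769/(200*(s + 5)) + 42/(5*(s + 5)**2) + 1/(24*(s + 1)) + 1/(175*s).
Integrate each term; A/(s−a) gives A·log|s−a|; A/(s−a)² gives −A/(s−a).

log(s)/175 + log(s + 1)/24 - 1769*log(s + 5)/200 + 823*log(s + 7)/84 - 42/(5*s + 25) + C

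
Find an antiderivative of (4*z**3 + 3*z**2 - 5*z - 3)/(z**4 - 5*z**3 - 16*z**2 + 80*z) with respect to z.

-3*log(z)/80 + 547*log(z - 5)/45 - 281*log(z - 4)/32 + 191*log(z + 4)/288 + C

Factor the denominator: z*(z - 5)*(z - 4)*(z + 4).
Partial-fraction decomposition: 191/(288*(z + 4)) - 281/(32*(z - 4)) + 547/(45*(z - 5)) - 3/(80*z).
Integrate each term: A/(z−a) contributes A·log|z−a|.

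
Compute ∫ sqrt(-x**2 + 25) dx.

x*sqrt(-x**2 + 25)/2 + 25*asin(x/5)/2 + C

Substitute x = 5·sin(θ), so dx = 5·cos(θ) dθ and the radical becomes sqrt(-x**2 + 25) = 5·cos(θ) by the Pythagorean identity.
Integrate the resulting trig expression in θ, then back-substitute θ = asin(x/5), sin(θ) = x/5, cos(θ) = sqrt(-x**2 + 25)/5 (absorbing any constant into C).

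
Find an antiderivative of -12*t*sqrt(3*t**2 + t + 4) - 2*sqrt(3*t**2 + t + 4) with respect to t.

-4*(3*t**2 + t + 4)**(3/2)/3 + C

Let u = 3*t**2 + t + 4, so du = (6*t + 1) dt.
Rewriting, the integral becomes -2·∫ √u du = -2·(2/3)u^(3/2).
Substituting back, u = 3*t**2 + t + 4.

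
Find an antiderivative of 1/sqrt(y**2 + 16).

Substitute y = 4·tan(θ), so dy = 4·sec(θ)^2 dθ and the radical becomes sqrt(y**2 + 16) = 4·sec(θ) by the Pythagorean identity.
Integrate the resulting trig expression in θ, then back-substitute tan(θ) = y/4, sec(θ) = sqrt(y**2 + 16)/4 (absorbing any constant into C).

log(y + sqrt(y**2 + 16)) + C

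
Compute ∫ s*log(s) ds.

Use integration by parts with u = log(s), dv = s ds.
Then du = 1/s ds and v = s**2/2.

s**2*log(s)/2 - s**2/4 + C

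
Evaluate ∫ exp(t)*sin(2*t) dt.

Let I denote the integral. Integrate by parts with u = sin(2*t), dv = exp(t) dt, so v = exp(t): I = exp(t)*sin(2*t) − 2·∫ exp(t)*cos(2*t) dt.
Apply parts again with u = cos(2*t), dv = exp(t) dt: ∫ exp(t)*cos(2*t) dt = exp(t)*cos(2*t) + 2·I. Substituting back brings back I: I = exp(t)*sin(2*t) - 2*exp(t)*cos(2*t) − 4·I.
Solving for I: (1 + 4)·I equals the remaining terms, so I = (1/5)·(exp(t)*sin(2*t) - 2*exp(t)*cos(2*t)).

exp(t)*sin(2*t)/5 - 2*exp(t)*cos(2*t)/5 + C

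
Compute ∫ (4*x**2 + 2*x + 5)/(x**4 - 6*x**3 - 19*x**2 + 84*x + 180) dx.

Factor the denominator: (x - 6)*(x - 5)*(x + 2)*(x + 3).
Partial-fraction decomposition: -35/(72*(x + 3)) + 17/(56*(x + 2)) - 115/(56*(x - 5)) + 161/(72*(x - 6)).
Integrate each term: A/(x−a) contributes A·log|x−a|.

161*log(x - 6)/72 - 115*log(x - 5)/56 + 17*log(x + 2)/56 - 35*log(x + 3)/72 + C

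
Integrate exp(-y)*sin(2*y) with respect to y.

-exp(-y)*sin(2*y)/5 - 2*exp(-y)*cos(2*y)/5 + C

Let I denote the integral. Integrate by parts with u = sin(2*y), dv = exp(-y) dy, so v = -exp(-y): I = -exp(-y)*sin(2*y) + 2·∫ exp(-y)*cos(2*y) dy.
Apply parts again with u = cos(2*y), dv = exp(-y) dy: ∫ exp(-y)*cos(2*y) dy = -exp(-y)*cos(2*y) − 2·I. Substituting back brings back I: I = -exp(-y)*sin(2*y) - 2*exp(-y)*cos(2*y) − 4·I.
Solving for I: (1 + 4)·I equals the remaining terms, so I = (1/5)·(-exp(-y)*sin(2*y) - 2*exp(-y)*cos(2*y)).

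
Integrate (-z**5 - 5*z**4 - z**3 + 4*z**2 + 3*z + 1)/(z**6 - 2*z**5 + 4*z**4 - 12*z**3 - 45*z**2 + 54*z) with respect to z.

log(z)/54 - 629*log(z - 3)/540 - log(z - 1)/60 + 29*log(z + 2)/390 + 311*log(z**2 + 9)/7020 - 1954*atan(z/3)/1755 + C

Factor the denominator: z*(z - 3)*(z - 1)*(z + 2)*(z**2 + 9).
Partial-fraction decomposition: (311*z - 11724)/(3510*(z**2 + 9)) + 29/(390*(z + 2)) - 1/(60*(z - 1)) - 629/(540*(z - 3)) + 1/(54*z).
Integrate each term; A/(z−a) gives A·log|z−a|; the (Bz+D)/(z²+p²) term gives a log and an atan.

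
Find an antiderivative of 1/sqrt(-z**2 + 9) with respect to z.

asin(z/3) + C

Substitute z = 3·sin(θ), so dz = 3·cos(θ) dθ and the radical becomes sqrt(-z**2 + 9) = 3·cos(θ) by the Pythagorean identity.
Integrate the resulting trig expression in θ, then back-substitute θ = asin(z/3), sin(θ) = z/3, cos(θ) = sqrt(-z**2 + 9)/3 (absorbing any constant into C).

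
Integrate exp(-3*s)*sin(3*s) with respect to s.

Let I denote the integral. Integrate by parts with u = sin(3*s), dv = exp(-3*s) ds, so v = -exp(-3*s)/3: I = -exp(-3*s)*sin(3*s)/3 + ∫ exp(-3*s)*cos(3*s) ds.
Apply parts again with u = cos(3*s), dv = exp(-3*s) ds: ∫ exp(-3*s)*cos(3*s) ds = -exp(-3*s)*cos(3*s)/3 − I. Substituting back brings back I: I = -exp(-3*s)*sin(3*s)/3 - exp(-3*s)*cos(3*s)/3 − I.
Solving for I: (1 + 1)·I equals the remaining terms, so I = (1/2)·(-exp(-3*s)*sin(3*s)/3 - exp(-3*s)*cos(3*s)/3).

-exp(-3*s)*sin(3*s)/6 - exp(-3*s)*cos(3*s)/6 + C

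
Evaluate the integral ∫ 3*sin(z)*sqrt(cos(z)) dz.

Let u = cos(z), so du = (-sin(z)) dz.
Rewriting, the integral becomes -3·∫ √u du = -3·(2/3)u^(3/2).
Substituting back, u = cos(z).

-2*cos(z)**(3/2) + C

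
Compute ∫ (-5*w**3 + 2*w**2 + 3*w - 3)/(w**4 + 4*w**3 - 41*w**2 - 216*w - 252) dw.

-41*log(w - 7)/30 - 13*log(w + 2)/12 + 47*log(w + 3)/10 - 29*log(w + 6)/4 + C

Factor the denominator: (w - 7)*(w + 2)*(w + 3)*(w + 6).
Partial-fraction decomposition: -29/(4*(w + 6)) + 47/(10*(w + 3)) - 13/(12*(w + 2)) - 41/(30*(w - 7)).
Integrate each term: A/(w−a) contributes A·log|w−a|.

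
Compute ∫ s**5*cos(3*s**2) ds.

Let u = s², du = 2s ds; rewrite as (1/2)∫ u^2·cos(3u) du.
Now integrate by parts 2 times.

s**4*sin(3*s**2)/6 + s**2*cos(3*s**2)/9 - sin(3*s**2)/27 + C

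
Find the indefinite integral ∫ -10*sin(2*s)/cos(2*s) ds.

5*log(cos(2*s)) + C

Let u = cos(2*s), so du = (-2*sin(2*s)) ds.
Rewriting, the integral becomes 5·∫ 1/u du = 5·log(u).
Substituting back, u = cos(2*s).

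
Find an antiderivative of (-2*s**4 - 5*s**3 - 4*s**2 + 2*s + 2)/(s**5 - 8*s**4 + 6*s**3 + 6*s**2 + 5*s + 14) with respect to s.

-6697*log(s - 7)/2000 + 82*log(s - 2)/75 - log(s + 1)/48 + 69*log(s**2 + 1)/500 + 29*atan(s)/125 + C

Factor the denominator: (s - 7)*(s - 2)*(s + 1)*(s**2 + 1).
Partial-fraction decomposition: (69*s + 58)/(250*(s**2 + 1)) - 1/(48*(s + 1)) + 82/(75*(s - 2)) - 6697/(2000*(s - 7)).
Integrate each term; A/(s−a) gives A·log|s−a|; the (Bs+D)/(s²+p²) term gives a log and an atan.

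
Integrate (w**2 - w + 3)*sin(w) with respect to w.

Use integration by parts with u = w**2 - w + 3, dv = sin(w) dw, so v = -cos(w).
Apply parts 2 times (tabular method): alternate signs, differentiate u down to 0, integrate dv up.

-w**2*cos(w) + 2*w*sin(w) + w*cos(w) - sin(w) - cos(w) + C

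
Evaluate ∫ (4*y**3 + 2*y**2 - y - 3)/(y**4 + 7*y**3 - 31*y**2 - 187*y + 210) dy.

Factor the denominator: (y - 5)*(y - 1)*(y + 6)*(y + 7).
Partial-fraction decomposition: 635/(48*(y + 7)) - 789/(77*(y + 6)) - 1/(112*(y - 1)) + 271/(264*(y - 5)).
Integrate each term: A/(y−a) contributes A·log|y−a|.

271*log(y - 5)/264 - log(y - 1)/112 - 789*log(y + 6)/77 + 635*log(y + 7)/48 + C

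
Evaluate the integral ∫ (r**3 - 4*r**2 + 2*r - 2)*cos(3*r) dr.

Use integration by parts with u = r**3 - 4*r**2 + 2*r - 2, dv = cos(3*r) dr, so v = sin(3*r)/3.
Apply parts 3 times (tabular method): alternate signs, differentiate u down to 0, integrate dv up.

r**3*sin(3*r)/3 - 4*r**2*sin(3*r)/3 + r**2*cos(3*r)/3 + 4*r*sin(3*r)/9 - 8*r*cos(3*r)/9 - 10*sin(3*r)/27 + 4*cos(3*r)/27 + C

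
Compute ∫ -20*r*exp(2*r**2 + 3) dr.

-5*exp(2*r**2 + 3) + C

Let u = 2*r**2 + 3, so du = (4*r) dr.
Rewriting, the integral becomes -5·∫ e^u du = -5·e^u.
Substituting back, u = 2*r**2 + 3.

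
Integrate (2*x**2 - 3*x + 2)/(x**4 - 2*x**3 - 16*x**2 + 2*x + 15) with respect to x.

37*log(x - 5)/192 - log(x - 1)/32 + 7*log(x + 1)/24 - 29*log(x + 3)/64 + C

Factor the denominator: (x - 5)*(x - 1)*(x + 1)*(x + 3).
Partial-fraction decomposition: -29/(64*(x + 3)) + 7/(24*(x + 1)) - 1/(32*(x - 1)) + 37/(192*(x - 5)).
Integrate each term: A/(x−a) contributes A·log|x−a|.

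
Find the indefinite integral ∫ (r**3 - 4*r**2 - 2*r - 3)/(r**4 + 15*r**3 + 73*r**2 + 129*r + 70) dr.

-log(r + 1)/4 + 23*log(r + 2)/15 - 109*log(r + 5)/12 + 44*log(r + 7)/5 + C

Factor the denominator: (r + 1)*(r + 2)*(r + 5)*(r + 7).
Partial-fraction decomposition: 44/(5*(r + 7)) - 109/(12*(r + 5)) + 23/(15*(r + 2)) - 1/(4*(r + 1)).
Integrate each term: A/(r−a) contributes A·log|r−a|.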